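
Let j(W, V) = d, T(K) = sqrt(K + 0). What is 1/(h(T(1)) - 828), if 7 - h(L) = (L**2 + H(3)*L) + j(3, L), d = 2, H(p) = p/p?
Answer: -1/825 ≈ -0.0012121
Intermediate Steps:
T(K) = sqrt(K)
H(p) = 1
j(W, V) = 2
h(L) = 5 - L - L**2 (h(L) = 7 - ((L**2 + 1*L) + 2) = 7 - ((L**2 + L) + 2) = 7 - ((L + L**2) + 2) = 7 - (2 + L + L**2) = 7 + (-2 - L - L**2) = 5 - L - L**2)
1/(h(T(1)) - 828) = 1/((5 - sqrt(1) - (sqrt(1))**2) - 828) = 1/((5 - 1*1 - 1*1**2) - 828) = 1/((5 - 1 - 1*1) - 828) = 1/((5 - 1 - 1) - 828) = 1/(3 - 828) = 1/(-825) = -1/825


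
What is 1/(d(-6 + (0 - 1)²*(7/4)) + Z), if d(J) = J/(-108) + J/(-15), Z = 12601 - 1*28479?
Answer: -2160/34295783 ≈ -6.2982e-5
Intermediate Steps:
Z = -15878 (Z = 12601 - 28479 = -15878)
d(J) = -41*J/540 (d(J) = J*(-1/108) + J*(-1/15) = -J/108 - J/15 = -41*J/540)
1/(d(-6 + (0 - 1)²*(7/4)) + Z) = 1/(-41*(-6 + (0 - 1)²*(7/4))/540 - 15878) = 1/(-41*(-6 + (-1)²*(7*(¼)))/540 - 15878) = 1/(-41*(-6 + 1*(7/4))/540 - 15878) = 1/(-41*(-6 + 7/4)/540 - 15878) = 1/(-41/540*(-17/4) - 15878) = 1/(697/2160 - 15878) = 1/(-34295783/2160) = -2160/34295783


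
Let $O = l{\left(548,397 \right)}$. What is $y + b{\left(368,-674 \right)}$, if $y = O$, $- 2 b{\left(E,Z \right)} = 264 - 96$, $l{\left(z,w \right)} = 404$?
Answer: $320$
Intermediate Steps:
$b{\left(E,Z \right)} = -84$ ($b{\left(E,Z \right)} = - \frac{264 - 96}{2} = \left(- \frac{1}{2}\right) 168 = -84$)
$O = 404$
$y = 404$
$y + b{\left(368,-674 \right)} = 404 - 84 = 320$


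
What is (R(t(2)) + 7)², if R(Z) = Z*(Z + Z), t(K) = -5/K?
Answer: 1521/4 ≈ 380.25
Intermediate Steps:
R(Z) = 2*Z² (R(Z) = Z*(2*Z) = 2*Z²)
(R(t(2)) + 7)² = (2*(-5/2)² + 7)² = (2*(25/4) + 7)² = (25/2 + 7)² = (39/2)² = 1521/4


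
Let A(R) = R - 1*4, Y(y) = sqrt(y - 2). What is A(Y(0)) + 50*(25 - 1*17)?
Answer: 396 + I*sqrt(2) ≈ 396.0 + 1.4142*I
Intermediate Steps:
Y(y) = sqrt(-2 + y)
A(R) = -4 + R (A(R) = R - 4 = -4 + R)
A(Y(0)) + 50*(25 - 1*17) = (-4 + sqrt(-2 + 0)) + 50*(25 - 1*17) = (-4 + sqrt(-2)) + 50*(25 - 17) = (-4 + I*sqrt(2)) + 50*8 = (-4 + I*sqrt(2)) + 400 = 396 + I*sqrt(2)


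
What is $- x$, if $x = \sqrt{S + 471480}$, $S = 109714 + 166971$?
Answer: $- \sqrt{748165} \approx -864.96$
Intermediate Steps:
$S = 276685$
$x = \sqrt{748165}$ ($x = \sqrt{276685 + 471480} = \sqrt{748165} \approx 864.96$)
$- x = - \sqrt{748165}$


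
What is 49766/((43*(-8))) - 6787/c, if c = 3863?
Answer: -97290393/664436 ≈ -146.43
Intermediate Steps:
49766/((43*(-8))) - 6787/c = 49766/((43*(-8))) - 6787/3863 = 49766/(-344) - 6787*1/3863 = 49766*(-1/344) - 6787/3863 = -24883/172 - 6787/3863 = -97290393/664436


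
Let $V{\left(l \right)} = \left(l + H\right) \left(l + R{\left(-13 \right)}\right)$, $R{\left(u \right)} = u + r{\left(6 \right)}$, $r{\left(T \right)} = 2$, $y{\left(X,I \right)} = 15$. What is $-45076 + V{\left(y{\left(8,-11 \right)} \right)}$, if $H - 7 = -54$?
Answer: $-45204$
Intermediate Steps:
$H = -47$ ($H = 7 - 54 = -47$)
$R{\left(u \right)} = 2 + u$ ($R{\left(u \right)} = u + 2 = 2 + u$)
$V{\left(l \right)} = \left(-47 + l\right) \left(-11 + l\right)$ ($V{\left(l \right)} = \left(l - 47\right) \left(l + \left(2 - 13\right)\right) = \left(-47 + l\right) \left(l - 11\right) = \left(-47 + l\right) \left(-11 + l\right)$)
$-45076 + V{\left(y{\left(8,-11 \right)} \right)} = -45076 + \left(517 + 15^{2} - 870\right) = -45076 + \left(517 + 225 - 870\right) = -45076 - 128 = -45204$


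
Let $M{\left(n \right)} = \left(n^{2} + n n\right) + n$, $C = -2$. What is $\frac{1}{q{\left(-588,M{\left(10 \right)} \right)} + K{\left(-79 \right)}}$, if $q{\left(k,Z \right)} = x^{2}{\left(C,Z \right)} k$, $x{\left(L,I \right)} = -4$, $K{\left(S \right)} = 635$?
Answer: $- \frac{1}{8773} \approx -0.00011399$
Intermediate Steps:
$M{\left(n \right)} = n + 2 n^{2}$ ($M{\left(n \right)} = \left(n^{2} + n^{2}\right) + n = 2 n^{2} + n = n + 2 n^{2}$)
$q{\left(k,Z \right)} = 16 k$ ($q{\left(k,Z \right)} = \left(-4\right)^{2} k = 16 k$)
$\frac{1}{q{\left(-588,M{\left(10 \right)} \right)} + K{\left(-79 \right)}} = \frac{1}{16 \left(-588\right) + 635} = \frac{1}{-9408 + 635} = \frac{1}{-8773} = - \frac{1}{8773}$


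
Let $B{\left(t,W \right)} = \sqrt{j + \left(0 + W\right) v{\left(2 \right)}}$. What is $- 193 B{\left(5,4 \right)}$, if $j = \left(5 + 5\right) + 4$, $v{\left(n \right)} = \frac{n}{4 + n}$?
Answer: $- \frac{193 \sqrt{138}}{3} \approx -755.75$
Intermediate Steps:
$j = 14$ ($j = 10 + 4 = 14$)
$B{\left(t,W \right)} = \sqrt{14 + \frac{W}{3}}$ ($B{\left(t,W \right)} = \sqrt{14 + \left(0 + W\right) \frac{2}{4 + 2}} = \sqrt{14 + W \frac{2}{6}} = \sqrt{14 + W 2 \cdot \frac{1}{6}} = \sqrt{14 + W \frac{1}{3}} = \sqrt{14 + \frac{W}{3}}$)
$- 193 B{\left(5,4 \right)} = - 193 \frac{\sqrt{126 + 3 \cdot 4}}{3} = - 193 \frac{\sqrt{126 + 12}}{3} = - 193 \frac{\sqrt{138}}{3} = - \frac{193 \sqrt{138}}{3}$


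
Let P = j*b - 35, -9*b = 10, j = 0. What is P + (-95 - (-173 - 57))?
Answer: 100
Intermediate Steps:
b = -10/9 (b = -⅑*10 = -10/9 ≈ -1.1111)
P = -35 (P = 0*(-10/9) - 35 = 0 - 35 = -35)
P + (-95 - (-173 - 57)) = -35 + (-95 - (-173 - 57)) = -35 + (-95 - 1*(-230)) = -35 + (-95 + 230) = -35 + 135 = 100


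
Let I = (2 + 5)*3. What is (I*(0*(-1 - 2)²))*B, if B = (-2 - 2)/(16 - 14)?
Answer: 0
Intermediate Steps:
B = -2 (B = -4/2 = -4*½ = -2)
I = 21 (I = 7*3 = 21)
(I*(0*(-1 - 2)²))*B = (21*(0*(-1 - 2)²))*(-2) = (21*(0*(-3)²))*(-2) = (21*(0*9))*(-2) = (21*0)*(-2) = 0*(-2) = 0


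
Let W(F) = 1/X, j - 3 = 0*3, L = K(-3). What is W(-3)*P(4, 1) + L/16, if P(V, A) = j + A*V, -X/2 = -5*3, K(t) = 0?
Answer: 7/30 ≈ 0.23333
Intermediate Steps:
L = 0
j = 3 (j = 3 + 0*3 = 3 + 0 = 3)
X = 30 (X = -(-10)*3 = -2*(-15) = 30)
P(V, A) = 3 + A*V
W(F) = 1/30
W(-3)*P(4, 1) + L/16 = (3 + 1*4)/30 + 0/16 = (3 + 4)/30 + 0*(1/16) = (1/30)*7 + 0 = 7/30 + 0 = 7/30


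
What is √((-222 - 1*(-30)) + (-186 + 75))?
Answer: I*√303 ≈ 17.407*I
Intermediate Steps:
√((-222 - 1*(-30)) + (-186 + 75)) = √((-222 + 30) - 111) = √(-192 - 111) = √(-303) = I*√303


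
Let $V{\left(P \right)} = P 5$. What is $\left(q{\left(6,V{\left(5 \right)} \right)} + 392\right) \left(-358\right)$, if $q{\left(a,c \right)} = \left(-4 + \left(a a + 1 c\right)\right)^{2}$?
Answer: $-1303478$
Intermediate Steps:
$V{\left(P \right)} = 5 P$
$q{\left(a,c \right)} = \left(-4 + c + a^{2}\right)^{2}$ ($q{\left(a,c \right)} = \left(-4 + \left(a^{2} + c\right)\right)^{2} = \left(-4 + \left(c + a^{2}\right)\right)^{2} = \left(-4 + c + a^{2}\right)^{2}$)
$\left(q{\left(6,V{\left(5 \right)} \right)} + 392\right) \left(-358\right) = \left(\left(-4 + 5 \cdot 5 + 6^{2}\right)^{2} + 392\right) \left(-358\right) = \left(\left(-4 + 25 + 36\right)^{2} + 392\right) \left(-358\right) = \left(57^{2} + 392\right) \left(-358\right) = \left(3249 + 392\right) \left(-358\right) = 3641 \left(-358\right) = -1303478$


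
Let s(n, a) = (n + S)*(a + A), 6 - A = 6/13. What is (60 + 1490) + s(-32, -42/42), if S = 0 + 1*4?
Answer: 18498/13 ≈ 1422.9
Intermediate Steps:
S = 4 (S = 0 + 4 = 4)
A = 72/13 (A = 6 - 6/13 = 72/13 ≈ 5.5385)
s(n, a) = (4 + n)*(72/13 + a) (s(n, a) = (n + 4)*(a + 72/13) = (4 + n)*(72/13 + a))
(60 + 1490) + s(-32, -42/42) = (60 + 1490) + (288/13 + 4*(-42/42) + (72/13)*(-32) - 42/42*(-32)) = 1550 + (288/13 + 4*(-42*1/42) - 2304/13 - 42*1/42*(-32)) = 1550 + (288/13 + 4*(-1) - 2304/13 - 1*(-32)) = 1550 + (288/13 - 4 - 2304/13 + 32) = 1550 - 1652/13 = 18498/13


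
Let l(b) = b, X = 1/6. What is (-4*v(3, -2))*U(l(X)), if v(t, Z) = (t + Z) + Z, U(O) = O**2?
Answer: 1/9 ≈ 0.11111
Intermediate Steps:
X = 1/6 ≈ 0.16667
v(t, Z) = t + 2*Z (v(t, Z) = (Z + t) + Z = t + 2*Z)
(-4*v(3, -2))*U(l(X)) = (-4*(3 + 2*(-2)))*(1/6)**2 = -4*(3 - 4)*(1/36) = -4*(-1)*(1/36) = 4*(1/36) = 1/9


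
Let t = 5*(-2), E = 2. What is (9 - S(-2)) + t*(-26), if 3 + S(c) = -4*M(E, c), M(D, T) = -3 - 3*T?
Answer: 284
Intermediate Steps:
S(c) = 9 + 12*c (S(c) = -3 - 4*(-3 - 3*c) = -3 + (12 + 12*c) = 9 + 12*c)
t = -10
(9 - S(-2)) + t*(-26) = (9 - (9 + 12*(-2))) - 10*(-26) = (9 - (9 - 24)) + 260 = (9 - 1*(-15)) + 260 = (9 + 15) + 260 = 24 + 260 = 284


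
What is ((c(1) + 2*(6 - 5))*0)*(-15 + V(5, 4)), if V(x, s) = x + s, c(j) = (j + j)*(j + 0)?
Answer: 0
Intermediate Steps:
c(j) = 2*j² (c(j) = (2*j)*j = 2*j²)
V(x, s) = s + x
((c(1) + 2*(6 - 5))*0)*(-15 + V(5, 4)) = ((2*1² + 2*(6 - 5))*0)*(-15 + (4 + 5)) = ((2*1 + 2*1)*0)*(-15 + 9) = ((2 + 2)*0)*(-6) = (4*0)*(-6) = 0*(-6) = 0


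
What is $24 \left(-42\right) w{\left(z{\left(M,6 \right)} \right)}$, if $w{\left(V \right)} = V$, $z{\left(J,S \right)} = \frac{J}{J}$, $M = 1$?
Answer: $-1008$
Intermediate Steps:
$z{\left(J,S \right)} = 1$
$24 \left(-42\right) w{\left(z{\left(M,6 \right)} \right)} = 24 \left(-42\right) 1 = \left(-1008\right) 1 = -1008$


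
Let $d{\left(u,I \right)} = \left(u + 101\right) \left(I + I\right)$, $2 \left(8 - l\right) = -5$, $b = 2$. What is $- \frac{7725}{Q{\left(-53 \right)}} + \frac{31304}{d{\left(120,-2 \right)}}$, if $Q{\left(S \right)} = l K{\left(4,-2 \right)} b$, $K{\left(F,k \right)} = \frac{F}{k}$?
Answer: $\frac{35347}{238} \approx 148.52$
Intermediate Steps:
$l = \frac{21}{2}$ ($l = 8 - - \frac{5}{2} = 8 + \frac{5}{2} = \frac{21}{2} \approx 10.5$)
$d{\left(u,I \right)} = 2 I \left(101 + u\right)$ ($d{\left(u,I \right)} = \left(101 + u\right) 2 I = 2 I \left(101 + u\right)$)
$Q{\left(S \right)} = -42$ ($Q{\left(S \right)} = \frac{21 \frac{4}{-2}}{2} \cdot 2 = \frac{21 \cdot 4 \left(- \frac{1}{2}\right)}{2} \cdot 2 = \frac{21}{2} \left(-2\right) 2 = \left(-21\right) 2 = -42$)
$- \frac{7725}{Q{\left(-53 \right)}} + \frac{31304}{d{\left(120,-2 \right)}} = - \frac{7725}{-42} + \frac{31304}{2 \left(-2\right) \left(101 + 120\right)} = \left(-7725\right) \left(- \frac{1}{42}\right) + \frac{31304}{2 \left(-2\right) 221} = \frac{2575}{14} + \frac{31304}{-884} = \frac{2575}{14} + 31304 \left(- \frac{1}{884}\right) = \frac{2575}{14} - \frac{602}{17} = \frac{35347}{238}$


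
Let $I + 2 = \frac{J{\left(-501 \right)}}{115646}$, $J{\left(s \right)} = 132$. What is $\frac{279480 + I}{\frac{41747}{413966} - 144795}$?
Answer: $- \frac{6689796725720360}{3465920173689529} \approx -1.9302$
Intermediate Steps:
$I = - \frac{115580}{57823}$ ($I = -2 + \frac{132}{115646} = -2 + 132 \cdot \frac{1}{115646} = -2 + \frac{66}{57823} = - \frac{115580}{57823} \approx -1.9989$)
$\frac{279480 + I}{\frac{41747}{413966} - 144795} = \frac{279480 - \frac{115580}{57823}}{\frac{41747}{413966} - 144795} = \frac{16160256460}{57823 \left(41747 \cdot \frac{1}{413966} - 144795\right)} = \frac{16160256460}{57823 \left(\frac{41747}{413966} - 144795\right)} = \frac{16160256460}{57823 \left(- \frac{59940165223}{413966}\right)} = \frac{16160256460}{57823} \left(- \frac{413966}{59940165223}\right) = - \frac{6689796725720360}{3465920173689529}$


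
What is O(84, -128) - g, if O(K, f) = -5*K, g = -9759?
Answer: 9339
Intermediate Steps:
O(84, -128) - g = -5*84 - 1*(-9759) = -420 + 9759 = 9339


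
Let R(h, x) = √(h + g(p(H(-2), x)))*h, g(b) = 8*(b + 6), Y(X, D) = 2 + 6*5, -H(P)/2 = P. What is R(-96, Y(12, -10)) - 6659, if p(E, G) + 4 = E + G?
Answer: -6659 - 384*√13 ≈ -8043.5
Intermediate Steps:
H(P) = -2*P
Y(X, D) = 32 (Y(X, D) = 2 + 30 = 32)
p(E, G) = -4 + E + G (p(E, G) = -4 + (E + G) = -4 + E + G)
g(b) = 48 + 8*b (g(b) = 8*(6 + b) = 48 + 8*b)
R(h, x) = h*√(48 + h + 8*x) (R(h, x) = √(h + (48 + 8*(-4 - 2*(-2) + x)))*h = √(h + (48 + 8*(-4 + 4 + x)))*h = √(h + (48 + 8*x))*h = √(48 + h + 8*x)*h = h*√(48 + h + 8*x))
R(-96, Y(12, -10)) - 6659 = -96*√(48 - 96 + 8*32) - 6659 = -96*√(48 - 96 + 256) - 6659 = -384*√13 - 6659 = -6659 - 384*√13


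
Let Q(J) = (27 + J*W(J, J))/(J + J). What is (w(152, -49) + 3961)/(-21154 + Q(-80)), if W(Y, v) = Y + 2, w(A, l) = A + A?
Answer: -682400/3390907 ≈ -0.20124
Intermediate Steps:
w(A, l) = 2*A
W(Y, v) = 2 + Y
Q(J) = (27 + J*(2 + J))/(2*J) (Q(J) = (27 + J*(2 + J))/(J + J) = (27 + J*(2 + J))/((2*J)) = (27 + J*(2 + J))*(1/(2*J)) = (27 + J*(2 + J))/(2*J))
(w(152, -49) + 3961)/(-21154 + Q(-80)) = (2*152 + 3961)/(-21154 + (1/2)*(27 - 80*(2 - 80))/(-80)) = (304 + 3961)/(-21154 + (1/2)*(-1/80)*(27 - 80*(-78))) = 4265/(-21154 + (1/2)*(-1/80)*(27 + 6240)) = 4265/(-21154 + (1/2)*(-1/80)*6267) = 4265/(-21154 - 6267/160) = 4265/(-3390907/160) = 4265*(-160/3390907) = -682400/3390907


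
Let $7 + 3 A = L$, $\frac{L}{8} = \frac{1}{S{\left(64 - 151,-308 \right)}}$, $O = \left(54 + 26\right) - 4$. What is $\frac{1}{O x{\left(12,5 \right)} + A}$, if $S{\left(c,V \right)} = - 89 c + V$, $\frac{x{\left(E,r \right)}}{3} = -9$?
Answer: $- \frac{22305}{45821897} \approx -0.00048678$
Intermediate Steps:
$x{\left(E,r \right)} = -27$ ($x{\left(E,r \right)} = 3 \left(-9\right) = -27$)
$S{\left(c,V \right)} = V - 89 c$
$O = 76$ ($O = 80 - 4 = 76$)
$L = \frac{8}{7435}$ ($L = \frac{8}{-308 - 89 \left(64 - 151\right)} = \frac{8}{-308 - -7743} = \frac{8}{-308 + 7743} = \frac{8}{7435} \approx 0.001076$)
$A = - \frac{52037}{22305}$ ($A = - \frac{7}{3} + \frac{1}{3} \cdot \frac{8}{7435} = - \frac{7}{3} + \frac{8}{22305} = - \frac{52037}{22305} \approx -2.333$)
$\frac{1}{O x{\left(12,5 \right)} + A} = \frac{1}{76 \left(-27\right) - \frac{52037}{22305}} = \frac{1}{-2052 - \frac{52037}{22305}} = \frac{1}{- \frac{45821897}{22305}} = - \frac{22305}{45821897}$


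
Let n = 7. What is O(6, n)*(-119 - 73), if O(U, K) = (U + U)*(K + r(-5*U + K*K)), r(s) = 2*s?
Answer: -103680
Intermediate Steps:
O(U, K) = 2*U*(K - 10*U + 2*K**2) (O(U, K) = (U + U)*(K + 2*(-5*U + K*K)) = (2*U)*(K + 2*(-5*U + K**2)) = (2*U)*(K + 2*(K**2 - 5*U)) = (2*U)*(K + (-10*U + 2*K**2)) = (2*U)*(K - 10*U + 2*K**2) = 2*U*(K - 10*U + 2*K**2))
O(6, n)*(-119 - 73) = (2*6*(7 - 10*6 + 2*7**2))*(-119 - 73) = (2*6*(7 - 60 + 2*49))*(-192) = (2*6*(7 - 60 + 98))*(-192) = (2*6*45)*(-192) = 540*(-192) = -103680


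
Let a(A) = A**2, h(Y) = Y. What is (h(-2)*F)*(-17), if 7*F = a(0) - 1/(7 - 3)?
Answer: -17/14 ≈ -1.2143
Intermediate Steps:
F = -1/28 (F = (0**2 - 1/(7 - 3))/7 = (0 - 1/4)/7 = (1/7)*(-1/4) = -1/28 ≈ -0.035714)
(h(-2)*F)*(-17) = -2*(-1/28)*(-17) = (1/14)*(-17) = -17/14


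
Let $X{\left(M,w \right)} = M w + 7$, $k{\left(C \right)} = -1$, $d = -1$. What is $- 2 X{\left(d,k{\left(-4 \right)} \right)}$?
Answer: $-16$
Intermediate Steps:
$X{\left(M,w \right)} = 7 + M w$
$- 2 X{\left(d,k{\left(-4 \right)} \right)} = - 2 \left(7 - -1\right) = - 2 \left(7 + 1\right) = \left(-2\right) 8 = -16$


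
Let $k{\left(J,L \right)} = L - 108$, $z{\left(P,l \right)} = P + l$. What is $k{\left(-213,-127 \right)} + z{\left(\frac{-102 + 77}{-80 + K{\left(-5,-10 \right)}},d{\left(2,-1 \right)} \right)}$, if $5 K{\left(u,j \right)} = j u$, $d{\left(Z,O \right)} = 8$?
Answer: $- \frac{3173}{14} \approx -226.64$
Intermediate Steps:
$K{\left(u,j \right)} = \frac{j u}{5}$
$k{\left(J,L \right)} = -108 + L$
$k{\left(-213,-127 \right)} + z{\left(\frac{-102 + 77}{-80 + K{\left(-5,-10 \right)}},d{\left(2,-1 \right)} \right)} = \left(-108 - 127\right) + \left(\frac{-102 + 77}{-80 + \frac{1}{5} \left(-10\right) \left(-5\right)} + 8\right) = -235 + \left(- \frac{25}{-80 + 10} + 8\right) = -235 + \left(- \frac{25}{-70} + 8\right) = -235 + \left(\left(-25\right) \left(- \frac{1}{70}\right) + 8\right) = -235 + \left(\frac{5}{14} + 8\right) = -235 + \frac{117}{14} = - \frac{3173}{14}$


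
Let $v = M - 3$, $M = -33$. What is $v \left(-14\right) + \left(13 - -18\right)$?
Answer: $535$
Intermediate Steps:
$v = -36$ ($v = -33 - 3 = -36$)
$v \left(-14\right) + \left(13 - -18\right) = \left(-36\right) \left(-14\right) + \left(13 - -18\right) = 504 + \left(13 + 18\right) = 504 + 31 = 535$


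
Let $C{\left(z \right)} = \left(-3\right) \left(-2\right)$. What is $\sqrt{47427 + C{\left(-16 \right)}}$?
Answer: $\sqrt{47433} \approx 217.79$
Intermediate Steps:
$C{\left(z \right)} = 6$
$\sqrt{47427 + C{\left(-16 \right)}} = \sqrt{47427 + 6} = \sqrt{47433}$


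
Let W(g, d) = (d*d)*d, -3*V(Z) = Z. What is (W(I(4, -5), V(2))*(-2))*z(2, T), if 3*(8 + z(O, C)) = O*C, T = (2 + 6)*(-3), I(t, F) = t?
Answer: -128/9 ≈ -14.222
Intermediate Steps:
T = -24 (T = 8*(-3) = -24)
V(Z) = -Z/3
z(O, C) = -8 + C*O/3 (z(O, C) = -8 + (O*C)/3 = -8 + (C*O)/3 = -8 + C*O/3)
W(g, d) = d**3 (W(g, d) = d**2*d = d**3)
(W(I(4, -5), V(2))*(-2))*z(2, T) = ((-1/3*2)**3*(-2))*(-8 + (1/3)*(-24)*2) = ((-2/3)**3*(-2))*(-8 - 16) = -8/27*(-2)*(-24) = (16/27)*(-24) = -128/9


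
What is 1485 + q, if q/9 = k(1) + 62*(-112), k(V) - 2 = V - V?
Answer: -60993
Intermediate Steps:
k(V) = 2 (k(V) = 2 + (V - V) = 2 + 0 = 2)
q = -62478 (q = 9*(2 + 62*(-112)) = 9*(2 - 6944) = 9*(-6942) = -62478)
1485 + q = 1485 - 62478 = -60993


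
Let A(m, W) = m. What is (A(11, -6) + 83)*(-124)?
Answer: -11656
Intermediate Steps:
(A(11, -6) + 83)*(-124) = (11 + 83)*(-124) = 94*(-124) = -11656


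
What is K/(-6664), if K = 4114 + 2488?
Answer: -3301/3332 ≈ -0.99070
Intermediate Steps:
K = 6602
K/(-6664) = 6602/(-6664) = 6602*(-1/6664) = -3301/3332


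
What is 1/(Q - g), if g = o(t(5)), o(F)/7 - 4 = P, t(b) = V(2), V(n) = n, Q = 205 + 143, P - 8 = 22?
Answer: 1/110 ≈ 0.0090909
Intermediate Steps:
P = 30 (P = 8 + 22 = 30)
Q = 348
t(b) = 2
o(F) = 238 (o(F) = 28 + 7*30 = 28 + 210 = 238)
g = 238
1/(Q - g) = 1/(348 - 1*238) = 1/(348 - 238) = 1/110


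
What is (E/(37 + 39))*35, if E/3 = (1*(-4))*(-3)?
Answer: 315/19 ≈ 16.579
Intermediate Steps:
E = 36 (E = 3*((1*(-4))*(-3)) = 3*(-4*(-3)) = 3*12 = 36)
(E/(37 + 39))*35 = (36/(37 + 39))*35 = (36/76)*35 = (36*(1/76))*35 = (9/19)*35 = 315/19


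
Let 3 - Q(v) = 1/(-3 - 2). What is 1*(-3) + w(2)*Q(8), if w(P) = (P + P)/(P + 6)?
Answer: -7/5 ≈ -1.4000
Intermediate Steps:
w(P) = 2*P/(6 + P) (w(P) = (2*P)/(6 + P) = 2*P/(6 + P))
Q(v) = 16/5 (Q(v) = 3 - 1/(-3 - 2) = 3 - 1/(-5) = 3 - 1*(-1/5) = 3 + 1/5 = 16/5)
1*(-3) + w(2)*Q(8) = 1*(-3) + (2*2/(6 + 2))*(16/5) = -3 + (2*2/8)*(16/5) = -3 + (2*2*(1/8))*(16/5) = -3 + (1/2)*(16/5) = -3 + 8/5 = -7/5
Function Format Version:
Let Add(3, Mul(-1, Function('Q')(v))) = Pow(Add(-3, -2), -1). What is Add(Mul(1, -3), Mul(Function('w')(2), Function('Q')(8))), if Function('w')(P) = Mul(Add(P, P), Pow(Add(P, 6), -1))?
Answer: Rational(-7, 5) ≈ -1.4000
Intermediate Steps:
Function('w')(P) = Mul(2, P, Pow(Add(6, P), -1)) (Function('w')(P) = Mul(Mul(2, P), Pow(Add(6, P), -1)) = Mul(2, P, Pow(Add(6, P), -1)))
Function('Q')(v) = Rational(16, 5) (Function('Q')(v) = Add(3, Mul(-1, Pow(Add(-3, -2), -1))) = Add(3, Mul(-1, Pow(-5, -1))) = Add(3, Mul(-1, Rational(-1, 5))) = Add(3, Rational(1, 5)) = Rational(16, 5))
Add(Mul(1, -3), Mul(Function('w')(2), Function('Q')(8))) = Add(Mul(1, -3), Mul(Mul(2, 2, Pow(Add(6, 2), -1)), Rational(16, 5))) = Add(-3, Mul(Mul(2, 2, Pow(8, -1)), Rational(16, 5))) = Add(-3, Mul(Mul(2, 2, Rational(1, 8)), Rational(16, 5))) = Add(-3, Mul(Rational(1, 2), Rational(16, 5))) = Add(-3, Rational(8, 5)) = Rational(-7, 5)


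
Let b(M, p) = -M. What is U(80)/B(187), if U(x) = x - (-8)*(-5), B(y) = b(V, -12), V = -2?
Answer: 20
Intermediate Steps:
B(y) = 2 (B(y) = -1*(-2) = 2)
U(x) = -40 + x (U(x) = x - 1*40 = x - 40 = -40 + x)
U(80)/B(187) = (-40 + 80)/2 = 40*(1/2) = 20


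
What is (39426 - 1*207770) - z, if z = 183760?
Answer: -352104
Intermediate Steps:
(39426 - 1*207770) - z = (39426 - 1*207770) - 1*183760 = (39426 - 207770) - 183760 = -168344 - 183760 = -352104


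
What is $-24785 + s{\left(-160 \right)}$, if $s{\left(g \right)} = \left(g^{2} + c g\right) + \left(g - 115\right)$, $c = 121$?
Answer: $-18820$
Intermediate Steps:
$s{\left(g \right)} = -115 + g^{2} + 122 g$ ($s{\left(g \right)} = \left(g^{2} + 121 g\right) + \left(g - 115\right) = \left(g^{2} + 121 g\right) + \left(-115 + g\right) = -115 + g^{2} + 122 g$)
$-24785 + s{\left(-160 \right)} = -24785 + \left(-115 + \left(-160\right)^{2} + 122 \left(-160\right)\right) = -24785 - -5965 = -24785 + 5965 = -18820$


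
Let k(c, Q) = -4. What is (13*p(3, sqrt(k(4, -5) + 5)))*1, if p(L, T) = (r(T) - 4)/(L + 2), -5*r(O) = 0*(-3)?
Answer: -52/5 ≈ -10.400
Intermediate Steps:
r(O) = 0 (r(O) = -0*(-3) = -1/5*0 = 0)
p(L, T) = -4/(2 + L) (p(L, T) = (0 - 4)/(L + 2) = -4/(2 + L))
(13*p(3, sqrt(k(4, -5) + 5)))*1 = (13*(-4/(2 + 3)))*1 = (13*(-4/5))*1 = -52/5*1 = -52/5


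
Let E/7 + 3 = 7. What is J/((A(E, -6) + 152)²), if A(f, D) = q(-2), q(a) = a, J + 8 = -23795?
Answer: -23803/22500 ≈ -1.0579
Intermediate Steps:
J = -23803 (J = -8 - 23795 = -23803)
E = 28 (E = -21 + 7*7 = -21 + 49 = 28)
A(f, D) = -2
J/((A(E, -6) + 152)²) = -23803/(-2 + 152)² = -23803/(150²) = -23803/22500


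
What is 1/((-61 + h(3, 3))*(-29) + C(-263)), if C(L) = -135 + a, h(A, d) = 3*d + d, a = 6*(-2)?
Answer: 1/1274 ≈ 0.00078493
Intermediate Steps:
a = -12
h(A, d) = 4*d
C(L) = -147 (C(L) = -135 - 12 = -147)
1/((-61 + h(3, 3))*(-29) + C(-263)) = 1/((-61 + 4*3)*(-29) - 147) = 1/((-61 + 12)*(-29) - 147) = 1/(-49*(-29) - 147) = 1/(1421 - 147) = 1/1274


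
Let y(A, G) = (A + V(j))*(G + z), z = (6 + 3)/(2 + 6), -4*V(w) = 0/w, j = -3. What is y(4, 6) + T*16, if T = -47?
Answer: -1447/2 ≈ -723.50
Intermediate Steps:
V(w) = 0 (V(w) = -0/w = -¼*0 = 0)
z = 9/8 ≈ 1.1250
y(A, G) = A*(9/8 + G) (y(A, G) = (A + 0)*(G + 9/8) = A*(9/8 + G))
y(4, 6) + T*16 = (⅛)*4*(9 + 8*6) - 47*16 = (⅛)*4*(9 + 48) - 752 = (⅛)*4*57 - 752 = 57/2 - 752 = -1447/2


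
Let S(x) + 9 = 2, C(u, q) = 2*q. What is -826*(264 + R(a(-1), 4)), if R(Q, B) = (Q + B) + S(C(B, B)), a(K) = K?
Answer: -214760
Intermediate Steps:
S(x) = -7 (S(x) = -9 + 2 = -7)
R(Q, B) = -7 + B + Q (R(Q, B) = (Q + B) - 7 = (B + Q) - 7 = -7 + B + Q)
-826*(264 + R(a(-1), 4)) = -826*(264 + (-7 + 4 - 1)) = -826*(264 - 4) = -826*260 = -214760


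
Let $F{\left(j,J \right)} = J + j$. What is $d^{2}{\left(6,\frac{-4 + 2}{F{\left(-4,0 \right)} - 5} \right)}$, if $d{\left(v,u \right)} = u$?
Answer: $\frac{4}{81} \approx 0.049383$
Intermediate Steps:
$d^{2}{\left(6,\frac{-4 + 2}{F{\left(-4,0 \right)} - 5} \right)} = \left(\frac{-4 + 2}{\left(0 - 4\right) - 5}\right)^{2} = \left(- \frac{2}{-4 - 5}\right)^{2} = \left(- \frac{2}{-9}\right)^{2} = \left(\left(-2\right) \left(- \frac{1}{9}\right)\right)^{2} = \left(\frac{2}{9}\right)^{2} = \frac{4}{81}$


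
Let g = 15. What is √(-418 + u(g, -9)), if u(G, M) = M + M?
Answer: 2*I*√109 ≈ 20.881*I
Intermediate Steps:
u(G, M) = 2*M
√(-418 + u(g, -9)) = √(-418 + 2*(-9)) = √(-418 - 18) = √(-436) = 2*I*√109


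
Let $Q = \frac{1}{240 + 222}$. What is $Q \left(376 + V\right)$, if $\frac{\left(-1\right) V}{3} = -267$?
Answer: $\frac{107}{42} \approx 2.5476$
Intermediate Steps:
$V = 801$ ($V = \left(-3\right) \left(-267\right) = 801$)
$Q = \frac{1}{462} \approx 0.0021645$
$Q \left(376 + V\right) = \frac{376 + 801}{462} = \frac{1}{462} \cdot 1177 = \frac{107}{42}$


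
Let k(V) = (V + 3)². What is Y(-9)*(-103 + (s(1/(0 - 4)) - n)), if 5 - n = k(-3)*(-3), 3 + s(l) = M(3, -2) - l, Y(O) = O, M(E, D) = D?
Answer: 4059/4 ≈ 1014.8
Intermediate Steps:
k(V) = (3 + V)²
s(l) = -5 - l (s(l) = -3 + (-2 - l) = -5 - l)
n = 5 (n = 5 - (3 - 3)²*(-3) = 5 - 0²*(-3) = 5 - 0*(-3) = 5 - 1*0 = 5 + 0 = 5)
Y(-9)*(-103 + (s(1/(0 - 4)) - n)) = -9*(-103 + ((-5 - 1/(0 - 4)) - 1*5)) = -9*(-103 + ((-5 - 1/(-4)) - 5)) = -9*(-103 + ((-5 - 1*(-¼)) - 5)) = -9*(-103 + ((-5 + ¼) - 5)) = -9*(-103 + (-19/4 - 5)) = -9*(-103 - 39/4) = -9*(-451/4) = 4059/4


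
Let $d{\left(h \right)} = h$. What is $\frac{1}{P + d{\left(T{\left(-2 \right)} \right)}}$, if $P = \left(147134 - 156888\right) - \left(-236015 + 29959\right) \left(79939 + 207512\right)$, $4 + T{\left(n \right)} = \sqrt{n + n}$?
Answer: $\frac{29615496749}{1754155295380059138004} - \frac{i}{1754155295380059138004} \approx 1.6883 \cdot 10^{-11} - 5.7008 \cdot 10^{-22} i$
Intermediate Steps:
$T{\left(n \right)} = -4 + \sqrt{2} \sqrt{n}$ ($T{\left(n \right)} = -4 + \sqrt{n + n} = -4 + \sqrt{2 n} = -4 + \sqrt{2} \sqrt{n}$)
$P = 59230993502$ ($P = \left(147134 - 156888\right) - \left(-206056\right) 287451 = -9754 - -59231003256 = -9754 + 59231003256 = 59230993502$)
$\frac{1}{P + d{\left(T{\left(-2 \right)} \right)}} = \frac{1}{59230993502 - \left(4 - \sqrt{2} \sqrt{-2}\right)} = \frac{1}{59230993502 - \left(4 - \sqrt{2} i \sqrt{2}\right)} = \frac{1}{59230993502 - \left(4 - 2 i\right)} = \frac{1}{59230993498 + 2 i} = \frac{59230993498 - 2 i}{3508310590760118276008}$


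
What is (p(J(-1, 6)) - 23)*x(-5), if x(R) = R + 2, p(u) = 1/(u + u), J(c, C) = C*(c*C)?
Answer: 1657/24 ≈ 69.042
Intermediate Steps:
J(c, C) = c*C² (J(c, C) = C*(C*c) = c*C²)
p(u) = 1/(2*u)
x(R) = 2 + R
(p(J(-1, 6)) - 23)*x(-5) = (1/(2*((-1*6²))) - 23)*(2 - 5) = (1/(2*((-1*36))) - 23)*(-3) = ((½)/(-36) - 23)*(-3) = ((½)*(-1/36) - 23)*(-3) = (-1/72 - 23)*(-3) = -1657/72*(-3) = 1657/24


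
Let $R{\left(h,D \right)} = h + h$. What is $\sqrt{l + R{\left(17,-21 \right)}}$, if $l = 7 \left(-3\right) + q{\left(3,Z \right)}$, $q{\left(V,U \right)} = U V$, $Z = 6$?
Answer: $\sqrt{31} \approx 5.5678$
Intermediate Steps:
$R{\left(h,D \right)} = 2 h$
$l = -3$ ($l = 7 \left(-3\right) + 6 \cdot 3 = -21 + 18 = -3$)
$\sqrt{l + R{\left(17,-21 \right)}} = \sqrt{-3 + 2 \cdot 17} = \sqrt{-3 + 34} = \sqrt{31}$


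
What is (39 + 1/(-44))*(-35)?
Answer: -60025/44 ≈ -1364.2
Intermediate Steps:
(39 + 1/(-44))*(-35) = (39 - 1/44)*(-35) = (1715/44)*(-35) = -60025/44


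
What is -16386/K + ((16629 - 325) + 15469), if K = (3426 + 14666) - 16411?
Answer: 53394027/1681 ≈ 31763.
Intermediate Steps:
K = 1681 (K = 18092 - 16411 = 1681)
-16386/K + ((16629 - 325) + 15469) = -16386/1681 + ((16629 - 325) + 15469) = -16386*1/1681 + (16304 + 15469) = -16386/1681 + 31773 = 53394027/1681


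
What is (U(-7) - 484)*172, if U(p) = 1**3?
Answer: -83076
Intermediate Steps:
U(p) = 1
(U(-7) - 484)*172 = (1 - 484)*172 = -483*172 = -83076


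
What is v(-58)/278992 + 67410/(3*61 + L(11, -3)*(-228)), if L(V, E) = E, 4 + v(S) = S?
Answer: 3134466161/40314344 ≈ 77.751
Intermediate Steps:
v(S) = -4 + S
v(-58)/278992 + 67410/(3*61 + L(11, -3)*(-228)) = (-4 - 58)/278992 + 67410/(3*61 - 3*(-228)) = -62*1/278992 + 67410/(183 + 684) = -31/139496 + 67410/867 = -31/139496 + 67410*(1/867) = -31/139496 + 22470/289 = 3134466161/40314344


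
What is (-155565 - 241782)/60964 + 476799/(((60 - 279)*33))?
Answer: -10646400335/146862276 ≈ -72.492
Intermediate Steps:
(-155565 - 241782)/60964 + 476799/(((60 - 279)*33)) = -397347*1/60964 + 476799/((-219*33)) = -397347/60964 + 476799/(-7227) = -397347/60964 + 476799*(-1/7227) = -397347/60964 - 158933/2409 = -10646400335/146862276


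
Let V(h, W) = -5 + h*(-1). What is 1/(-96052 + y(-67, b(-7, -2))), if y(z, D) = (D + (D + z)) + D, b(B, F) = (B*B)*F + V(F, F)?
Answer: -1/96422 ≈ -1.0371e-5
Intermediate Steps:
V(h, W) = -5 - h
b(B, F) = -5 - F + F*B**2 (b(B, F) = (B*B)*F + (-5 - F) = B**2*F + (-5 - F) = F*B**2 + (-5 - F) = -5 - F + F*B**2)
y(z, D) = z + 3*D (y(z, D) = (z + 2*D) + D = z + 3*D)
1/(-96052 + y(-67, b(-7, -2))) = 1/(-96052 + (-67 + 3*(-5 - 1*(-2) - 2*(-7)**2))) = 1/(-96052 + (-67 + 3*(-5 + 2 - 2*49))) = 1/(-96052 + (-67 + 3*(-5 + 2 - 98))) = 1/(-96052 + (-67 + 3*(-101))) = 1/(-96052 + (-67 - 303)) = 1/(-96052 - 370) = 1/(-96422) = -1/96422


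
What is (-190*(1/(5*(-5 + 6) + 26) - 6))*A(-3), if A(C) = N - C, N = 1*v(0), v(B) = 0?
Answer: 105450/31 ≈ 3401.6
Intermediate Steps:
N = 0 (N = 1*0 = 0)
A(C) = -C (A(C) = 0 - C = -C)
(-190*(1/(5*(-5 + 6) + 26) - 6))*A(-3) = (-190*(1/(5*(-5 + 6) + 26) - 6))*(-1*(-3)) = -190*(1/(5*1 + 26) - 6)*3 = -190*(1/(5 + 26) - 6)*3 = -190*(1/31 - 6)*3 = -190*(-185/31)*3 = (35150/31)*3 = 105450/31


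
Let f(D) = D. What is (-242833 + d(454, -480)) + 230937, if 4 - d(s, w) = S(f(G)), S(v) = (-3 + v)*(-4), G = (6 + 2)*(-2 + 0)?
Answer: -11968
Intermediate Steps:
G = -16 (G = 8*(-2) = -16)
S(v) = 12 - 4*v
d(s, w) = -72 (d(s, w) = 4 - (12 - 4*(-16)) = 4 - (12 + 64) = 4 - 1*76 = 4 - 76 = -72)
(-242833 + d(454, -480)) + 230937 = (-242833 - 72) + 230937 = -242905 + 230937 = -11968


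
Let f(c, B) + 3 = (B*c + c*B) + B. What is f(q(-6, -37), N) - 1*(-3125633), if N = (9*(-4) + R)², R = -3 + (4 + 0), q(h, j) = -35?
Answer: 3041105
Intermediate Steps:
R = 1 (R = -3 + 4 = 1)
N = 1225 (N = (9*(-4) + 1)² = (-36 + 1)² = (-35)² = 1225)
f(c, B) = -3 + B + 2*B*c (f(c, B) = -3 + ((B*c + c*B) + B) = -3 + ((B*c + B*c) + B) = -3 + (2*B*c + B) = -3 + (B + 2*B*c) = -3 + B + 2*B*c)
f(q(-6, -37), N) - 1*(-3125633) = (-3 + 1225 + 2*1225*(-35)) - 1*(-3125633) = (-3 + 1225 - 85750) + 3125633 = -84528 + 3125633 = 3041105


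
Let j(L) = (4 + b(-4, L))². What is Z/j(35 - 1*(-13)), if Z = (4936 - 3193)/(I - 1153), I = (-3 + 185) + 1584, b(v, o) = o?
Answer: 1743/1657552 ≈ 0.0010516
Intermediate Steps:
I = 1766 (I = 182 + 1584 = 1766)
j(L) = (4 + L)²
Z = 1743/613 (Z = (4936 - 3193)/(1766 - 1153) = 1743/613 ≈ 2.8434)
Z/j(35 - 1*(-13)) = 1743/(613*((4 + (35 - 1*(-13)))²)) = 1743/(613*((4 + (35 + 13))²)) = 1743/(613*((4 + 48)²)) = 1743/(613*(52²)) = (1743/613)/2704 = (1743/613)*(1/2704) = 1743/1657552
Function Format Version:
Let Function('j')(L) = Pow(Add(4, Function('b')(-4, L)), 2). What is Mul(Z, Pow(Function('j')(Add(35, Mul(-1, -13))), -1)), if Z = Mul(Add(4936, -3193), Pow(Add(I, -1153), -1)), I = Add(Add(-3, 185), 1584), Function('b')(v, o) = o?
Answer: Rational(1743, 1657552) ≈ 0.0010516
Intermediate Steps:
I = 1766 (I = Add(182, 1584) = 1766)
Function('j')(L) = Pow(Add(4, L), 2)
Z = Rational(1743, 613) (Z = Mul(Add(4936, -3193), Pow(Add(1766, -1153), -1)) = Mul(1743, Pow(613, -1)) = Mul(1743, Rational(1, 613)) = Rational(1743, 613) ≈ 2.8434)
Mul(Z, Pow(Function('j')(Add(35, Mul(-1, -13))), -1)) = Mul(Rational(1743, 613), Pow(Pow(Add(4, Add(35, Mul(-1, -13))), 2), -1)) = Mul(Rational(1743, 613), Pow(Pow(Add(4, Add(35, 13)), 2), -1)) = Mul(Rational(1743, 613), Pow(Pow(Add(4, 48), 2), -1)) = Mul(Rational(1743, 613), Pow(Pow(52, 2), -1)) = Mul(Rational(1743, 613), Pow(2704, -1)) = Mul(Rational(1743, 613), Rational(1, 2704)) = Rational(1743, 1657552)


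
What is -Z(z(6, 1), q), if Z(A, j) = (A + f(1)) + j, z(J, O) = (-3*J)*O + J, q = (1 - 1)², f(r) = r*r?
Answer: 11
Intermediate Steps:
f(r) = r²
q = 0 (q = 0² = 0)
z(J, O) = J - 3*J*O (z(J, O) = -3*J*O + J = J - 3*J*O)
Z(A, j) = 1 + A + j (Z(A, j) = (A + 1²) + j = (A + 1) + j = (1 + A) + j = 1 + A + j)
-Z(z(6, 1), q) = -(1 + 6*(1 - 3*1) + 0) = -(1 + 6*(1 - 3) + 0) = -(1 + 6*(-2) + 0) = -(1 - 12 + 0) = -1*(-11) = 11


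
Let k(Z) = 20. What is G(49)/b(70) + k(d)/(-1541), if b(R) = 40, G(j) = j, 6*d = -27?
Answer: 74709/61640 ≈ 1.2120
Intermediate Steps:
d = -9/2 (d = (⅙)*(-27) = -9/2 ≈ -4.5000)
G(49)/b(70) + k(d)/(-1541) = 49/40 + 20/(-1541) = 49*(1/40) + 20*(-1/1541) = 49/40 - 20/1541 = 74709/61640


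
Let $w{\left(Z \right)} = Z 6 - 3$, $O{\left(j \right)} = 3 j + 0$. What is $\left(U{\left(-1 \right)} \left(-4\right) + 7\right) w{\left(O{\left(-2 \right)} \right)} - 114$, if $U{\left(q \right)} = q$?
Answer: $-543$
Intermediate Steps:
$O{\left(j \right)} = 3 j$
$w{\left(Z \right)} = -3 + 6 Z$ ($w{\left(Z \right)} = 6 Z - 3 = -3 + 6 Z$)
$\left(U{\left(-1 \right)} \left(-4\right) + 7\right) w{\left(O{\left(-2 \right)} \right)} - 114 = \left(\left(-1\right) \left(-4\right) + 7\right) \left(-3 + 6 \cdot 3 \left(-2\right)\right) - 114 = \left(4 + 7\right) \left(-3 + 6 \left(-6\right)\right) - 114 = 11 \left(-3 - 36\right) - 114 = 11 \left(-39\right) - 114 = -429 - 114 = -543$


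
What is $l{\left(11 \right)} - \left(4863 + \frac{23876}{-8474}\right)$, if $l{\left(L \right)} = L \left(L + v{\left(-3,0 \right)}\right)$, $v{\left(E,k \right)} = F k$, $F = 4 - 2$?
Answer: $- \frac{20079916}{4237} \approx -4739.2$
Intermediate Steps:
$F = 2$ ($F = 4 - 2 = 2$)
$v{\left(E,k \right)} = 2 k$
$l{\left(L \right)} = L^{2}$ ($l{\left(L \right)} = L \left(L + 2 \cdot 0\right) = L \left(L + 0\right) = L L = L^{2}$)
$l{\left(11 \right)} - \left(4863 + \frac{23876}{-8474}\right) = 11^{2} - \left(4863 + \frac{23876}{-8474}\right) = 121 - \left(4863 + 23876 \left(- \frac{1}{8474}\right)\right) = 121 - \frac{20592593}{4237} = - \frac{20079916}{4237}$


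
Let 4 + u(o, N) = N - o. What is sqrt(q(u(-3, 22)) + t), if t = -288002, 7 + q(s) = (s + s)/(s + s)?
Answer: 2*I*sqrt(72002) ≈ 536.66*I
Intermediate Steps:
u(o, N) = -4 + N - o (u(o, N) = -4 + (N - o) = -4 + N - o)
q(s) = -6 (q(s) = -7 + (s + s)/(s + s) = -7 + (2*s)/((2*s)) = -7 + (2*s)*(1/(2*s)) = -7 + 1 = -6)
sqrt(q(u(-3, 22)) + t) = sqrt(-6 - 288002) = sqrt(-288008) = 2*I*sqrt(72002)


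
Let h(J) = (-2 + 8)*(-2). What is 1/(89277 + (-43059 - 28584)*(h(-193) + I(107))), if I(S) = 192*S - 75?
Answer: -1/1465511574 ≈ -6.8236e-10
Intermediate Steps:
I(S) = -75 + 192*S
h(J) = -12 (h(J) = 6*(-2) = -12)
1/(89277 + (-43059 - 28584)*(h(-193) + I(107))) = 1/(89277 + (-43059 - 28584)*(-12 + (-75 + 192*107))) = 1/(89277 - 71643*(-12 + (-75 + 20544))) = 1/(89277 - 71643*(-12 + 20469)) = 1/(89277 - 71643*20457) = 1/(89277 - 1465600851) = 1/(-1465511574) = -1/1465511574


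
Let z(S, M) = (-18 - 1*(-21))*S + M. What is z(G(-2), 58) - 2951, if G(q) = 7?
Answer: -2872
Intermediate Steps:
z(S, M) = M + 3*S (z(S, M) = (-18 + 21)*S + M = 3*S + M = M + 3*S)
z(G(-2), 58) - 2951 = (58 + 3*7) - 2951 = (58 + 21) - 2951 = 79 - 2951 = -2872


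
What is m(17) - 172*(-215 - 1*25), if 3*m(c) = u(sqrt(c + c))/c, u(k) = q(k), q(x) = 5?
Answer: 2105285/51 ≈ 41280.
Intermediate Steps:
u(k) = 5
m(c) = 5/(3*c) (m(c) = (5/c)/3 = 5/(3*c))
m(17) - 172*(-215 - 1*25) = (5/3)/17 - 172*(-215 - 1*25) = (5/3)*(1/17) - 172*(-215 - 25) = 5/51 - 172*(-240) = 5/51 + 41280 = 2105285/51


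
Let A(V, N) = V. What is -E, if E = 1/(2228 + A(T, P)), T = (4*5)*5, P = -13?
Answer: -1/2328 ≈ -0.00042955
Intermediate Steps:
T = 100 (T = 20*5 = 100)
E = 1/2328 (E = 1/(2228 + 100) = 1/2328 ≈ 0.00042955)
-E = -1*1/2328 = -1/2328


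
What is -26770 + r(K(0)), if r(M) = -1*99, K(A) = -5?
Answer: -26869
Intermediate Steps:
r(M) = -99
-26770 + r(K(0)) = -26770 - 99 = -26869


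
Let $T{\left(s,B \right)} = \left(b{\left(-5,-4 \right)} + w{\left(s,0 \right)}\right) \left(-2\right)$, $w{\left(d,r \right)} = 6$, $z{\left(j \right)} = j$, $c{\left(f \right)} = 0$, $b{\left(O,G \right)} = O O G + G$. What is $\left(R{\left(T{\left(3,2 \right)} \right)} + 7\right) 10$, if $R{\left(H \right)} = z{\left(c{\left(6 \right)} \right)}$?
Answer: $70$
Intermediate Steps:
$b{\left(O,G \right)} = G + G O^{2}$ ($b{\left(O,G \right)} = O^{2} G + G = G O^{2} + G = G + G O^{2}$)
$T{\left(s,B \right)} = 196$ ($T{\left(s,B \right)} = \left(- 4 \left(1 + \left(-5\right)^{2}\right) + 6\right) \left(-2\right) = \left(- 4 \left(1 + 25\right) + 6\right) \left(-2\right) = \left(\left(-4\right) 26 + 6\right) \left(-2\right) = \left(-104 + 6\right) \left(-2\right) = \left(-98\right) \left(-2\right) = 196$)
$R{\left(H \right)} = 0$
$\left(R{\left(T{\left(3,2 \right)} \right)} + 7\right) 10 = \left(0 + 7\right) 10 = 7 \cdot 10 = 70$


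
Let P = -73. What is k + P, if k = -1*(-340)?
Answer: 267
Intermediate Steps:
k = 340
k + P = 340 - 73 = 267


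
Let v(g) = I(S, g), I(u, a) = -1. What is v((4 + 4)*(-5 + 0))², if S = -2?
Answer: 1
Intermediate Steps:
v(g) = -1
v((4 + 4)*(-5 + 0))² = (-1)² = 1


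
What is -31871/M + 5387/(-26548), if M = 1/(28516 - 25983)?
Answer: -2143199948551/26548 ≈ -8.0729e+7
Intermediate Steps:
M = 1/2533 ≈ 0.00039479
-31871/M + 5387/(-26548) = -31871/1/2533 + 5387/(-26548) = -31871*2533 + 5387*(-1/26548) = -80729243 - 5387/26548 = -2143199948551/26548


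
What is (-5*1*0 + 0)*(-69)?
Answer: 0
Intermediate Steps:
(-5*1*0 + 0)*(-69) = (-5*0 + 0)*(-69) = (0 + 0)*(-69) = 0*(-69) = 0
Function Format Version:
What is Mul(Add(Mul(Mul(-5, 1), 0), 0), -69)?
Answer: 0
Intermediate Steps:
Mul(Add(Mul(Mul(-5, 1), 0), 0), -69) = Mul(Add(Mul(-5, 0), 0), -69) = Mul(Add(0, 0), -69) = Mul(0, -69) = 0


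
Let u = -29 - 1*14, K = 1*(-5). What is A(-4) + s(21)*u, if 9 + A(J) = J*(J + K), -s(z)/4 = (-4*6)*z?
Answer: -86661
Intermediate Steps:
K = -5
s(z) = 96*z (s(z) = -4*(-4*6)*z = -(-96)*z = 96*z)
u = -43 (u = -29 - 14 = -43)
A(J) = -9 + J*(-5 + J) (A(J) = -9 + J*(J - 5) = -9 + J*(-5 + J))
A(-4) + s(21)*u = (-9 + (-4)**2 - 5*(-4)) + (96*21)*(-43) = (-9 + 16 + 20) + 2016*(-43) = 27 - 86688 = -86661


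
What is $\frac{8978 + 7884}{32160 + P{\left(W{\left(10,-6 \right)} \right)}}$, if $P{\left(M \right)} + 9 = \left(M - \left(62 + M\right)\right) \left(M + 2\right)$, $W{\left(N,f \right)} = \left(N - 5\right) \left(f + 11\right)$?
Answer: $\frac{16862}{30477} \approx 0.55327$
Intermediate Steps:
$W{\left(N,f \right)} = \left(-5 + N\right) \left(11 + f\right)$
$P{\left(M \right)} = -133 - 62 M$ ($P{\left(M \right)} = -9 + \left(M - \left(62 + M\right)\right) \left(M + 2\right) = -9 - 62 \left(2 + M\right) = -9 - \left(124 + 62 M\right) = -133 - 62 M$)
$\frac{8978 + 7884}{32160 + P{\left(W{\left(10,-6 \right)} \right)}} = \frac{8978 + 7884}{32160 - \left(133 + 62 \left(-55 - -30 + 11 \cdot 10 + 10 \left(-6\right)\right)\right)} = \frac{16862}{32160 - \left(133 + 62 \left(-55 + 30 + 110 - 60\right)\right)} = \frac{16862}{32160 - 1683} = \frac{16862}{30477}$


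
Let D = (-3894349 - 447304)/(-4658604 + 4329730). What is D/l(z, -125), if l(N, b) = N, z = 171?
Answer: 4341653/56237454 ≈ 0.077202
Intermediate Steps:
D = 4341653/328874 (D = -4341653/(-328874) = -4341653*(-1/328874) = 4341653/328874 ≈ 13.202)
D/l(z, -125) = (4341653/328874)/171 = (4341653/328874)*(1/171) = 4341653/56237454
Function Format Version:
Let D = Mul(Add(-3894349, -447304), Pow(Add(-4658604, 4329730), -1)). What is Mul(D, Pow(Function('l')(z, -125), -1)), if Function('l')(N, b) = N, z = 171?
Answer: Rational(4341653, 56237454) ≈ 0.077202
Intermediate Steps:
D = Rational(4341653, 328874) (D = Mul(-4341653, Pow(-328874, -1)) = Mul(-4341653, Rational(-1, 328874)) = Rational(4341653, 328874) ≈ 13.202)
Mul(D, Pow(Function('l')(z, -125), -1)) = Mul(Rational(4341653, 328874), Pow(171, -1)) = Mul(Rational(4341653, 328874), Rational(1, 171)) = Rational(4341653, 56237454)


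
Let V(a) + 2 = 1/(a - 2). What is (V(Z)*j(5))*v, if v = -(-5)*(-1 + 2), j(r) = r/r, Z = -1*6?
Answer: -85/8 ≈ -10.625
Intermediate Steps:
Z = -6
j(r) = 1
V(a) = -2 + 1/(-2 + a) (V(a) = -2 + 1/(a - 2) = -2 + 1/(-2 + a))
v = 5 (v = -(-5) = -5*(-1) = 5)
(V(Z)*j(5))*v = (((5 - 2*(-6))/(-2 - 6))*1)*5 = (((5 + 12)/(-8))*1)*5 = (-⅛*17*1)*5 = -17/8*1*5 = -17/8*5 = -85/8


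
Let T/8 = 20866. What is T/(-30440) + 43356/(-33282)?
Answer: -143238632/21106335 ≈ -6.7865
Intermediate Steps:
T = 166928 (T = 8*20866 = 166928)
T/(-30440) + 43356/(-33282) = 166928/(-30440) + 43356/(-33282) = 166928*(-1/30440) + 43356*(-1/33282) = -20866/3805 - 7226/5547 = -143238632/21106335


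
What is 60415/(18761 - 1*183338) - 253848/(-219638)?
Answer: 14254056263/18073681563 ≈ 0.78866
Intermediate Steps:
60415/(18761 - 1*183338) - 253848/(-219638) = 60415/(18761 - 183338) - 253848*(-1/219638) = 60415/(-164577) + 126924/109819 = 60415*(-1/164577) + 126924/109819 = -60415/164577 + 126924/109819 = 14254056263/18073681563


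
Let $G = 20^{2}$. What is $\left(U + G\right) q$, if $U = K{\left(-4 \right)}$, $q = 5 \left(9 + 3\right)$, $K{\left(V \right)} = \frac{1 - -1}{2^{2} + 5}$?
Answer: $\frac{72040}{3} \approx 24013.0$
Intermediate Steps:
$G = 400$
$K{\left(V \right)} = \frac{2}{9}$ ($K{\left(V \right)} = \frac{1 + 1}{4 + 5} = \frac{2}{9}$)
$q = 60$ ($q = 5 \cdot 12 = 60$)
$U = \frac{2}{9} \approx 0.22222$
$\left(U + G\right) q = \left(\frac{2}{9} + 400\right) 60 = \frac{3602}{9} \cdot 60 = \frac{72040}{3}$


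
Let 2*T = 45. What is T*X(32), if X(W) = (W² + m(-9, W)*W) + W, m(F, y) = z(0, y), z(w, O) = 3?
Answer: 25920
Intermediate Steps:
T = 45/2 (T = (½)*45 = 45/2 ≈ 22.500)
m(F, y) = 3
X(W) = W² + 4*W (X(W) = (W² + 3*W) + W = W² + 4*W)
T*X(32) = 45*(32*(4 + 32))/2 = 45*(32*36)/2 = (45/2)*1152 = 25920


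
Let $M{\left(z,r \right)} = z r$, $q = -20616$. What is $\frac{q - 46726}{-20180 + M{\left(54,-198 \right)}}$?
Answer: $\frac{33671}{15436} \approx 2.1813$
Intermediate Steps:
$M{\left(z,r \right)} = r z$
$\frac{q - 46726}{-20180 + M{\left(54,-198 \right)}} = \frac{-20616 - 46726}{-20180 - 10692} = - \frac{67342}{-20180 - 10692} = - \frac{67342}{-30872} = \left(-67342\right) \left(- \frac{1}{30872}\right) = \frac{33671}{15436}$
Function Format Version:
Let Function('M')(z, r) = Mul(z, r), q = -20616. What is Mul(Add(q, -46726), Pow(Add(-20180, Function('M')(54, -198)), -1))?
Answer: Rational(33671, 15436) ≈ 2.1813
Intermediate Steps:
Function('M')(z, r) = Mul(r, z)
Mul(Add(q, -46726), Pow(Add(-20180, Function('M')(54, -198)), -1)) = Mul(Add(-20616, -46726), Pow(Add(-20180, Mul(-198, 54)), -1)) = Mul(-67342, Pow(Add(-20180, -10692), -1)) = Mul(-67342, Pow(-30872, -1)) = Mul(-67342, Rational(-1, 30872)) = Rational(33671, 15436)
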